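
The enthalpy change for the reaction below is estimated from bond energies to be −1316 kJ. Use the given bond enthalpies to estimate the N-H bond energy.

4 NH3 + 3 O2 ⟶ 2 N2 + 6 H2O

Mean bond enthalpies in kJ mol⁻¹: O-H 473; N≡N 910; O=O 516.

Let D be the N-H bond energy.
Σ(broken) = 12×D + 3×516 = 1548 + 12D
Σ(formed) = 2×910 + 12×473 = 7496
ΔH = Σ(broken) − Σ(formed) = (1548 + 12D) − (7496) = −5948 + 12D
Setting this equal to −1316 kJ gives 12D = 4632, so D = 386 kJ/mol.

D(N-H) ≈ 386 kJ/mol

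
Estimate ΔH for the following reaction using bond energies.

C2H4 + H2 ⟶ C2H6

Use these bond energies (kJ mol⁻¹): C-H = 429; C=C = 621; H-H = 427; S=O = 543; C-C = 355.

Bonds broken (reactants):
  C-H: 4 × 429 = 1716
  C=C: 1 × 621 = 621
  H-H: 1 × 427 = 427
  Σ(broken) = 2764 kJ
Bonds formed (products):
  C-C: 1 × 355 = 355
  C-H: 6 × 429 = 2574
  Σ(formed) = 2929 kJ
ΔH = Σ(broken) − Σ(formed) = 2764 − 2929 = −165 kJ

ΔH ≈ −165 kJ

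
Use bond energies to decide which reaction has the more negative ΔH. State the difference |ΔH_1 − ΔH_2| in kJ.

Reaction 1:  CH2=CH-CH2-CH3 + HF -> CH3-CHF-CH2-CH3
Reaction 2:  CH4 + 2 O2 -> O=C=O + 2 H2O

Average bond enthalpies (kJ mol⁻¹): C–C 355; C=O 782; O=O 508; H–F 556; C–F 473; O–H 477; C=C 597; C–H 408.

Reaction 1:
  Bonds broken (reactants):
    C–C: 2 × 355 = 710
    C–H: 8 × 408 = 3264
    C=C: 1 × 597 = 597
    H–F: 1 × 556 = 556
    Σ(broken) = 5127 kJ
  Bonds formed (products):
    C–C: 3 × 355 = 1065
    C–F: 1 × 473 = 473
    C–H: 9 × 408 = 3672
    Σ(formed) = 5210 kJ
  ΔH_1 = 5127 − 5210 = −83 kJ
Reaction 2:
  Bonds broken (reactants):
    C–H: 4 × 408 = 1632
    O=O: 2 × 508 = 1016
    Σ(broken) = 2648 kJ
  Bonds formed (products):
    C=O: 2 × 782 = 1564
    O–H: 4 × 477 = 1908
    Σ(formed) = 3472 kJ
  ΔH_2 = 2648 − 3472 = −824 kJ
ΔH_1 − ΔH_2 = +741 kJ, so reaction 2 has the more negative ΔH; |ΔH_1 − ΔH_2| = 741 kJ.

Reaction 2, by 741 kJ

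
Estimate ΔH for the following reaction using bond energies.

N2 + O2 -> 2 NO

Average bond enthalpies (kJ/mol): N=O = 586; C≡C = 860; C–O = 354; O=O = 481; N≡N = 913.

ΔH ≈ +222 kJ

Bonds broken (reactants):
  N≡N: 1 × 913 = 913
  O=O: 1 × 481 = 481
  Σ(broken) = 1394 kJ
Bonds formed (products):
  N=O: 2 × 586 = 1172
  Σ(formed) = 1172 kJ
ΔH = Σ(broken) − Σ(formed) = 1394 − 1172 = +222 kJ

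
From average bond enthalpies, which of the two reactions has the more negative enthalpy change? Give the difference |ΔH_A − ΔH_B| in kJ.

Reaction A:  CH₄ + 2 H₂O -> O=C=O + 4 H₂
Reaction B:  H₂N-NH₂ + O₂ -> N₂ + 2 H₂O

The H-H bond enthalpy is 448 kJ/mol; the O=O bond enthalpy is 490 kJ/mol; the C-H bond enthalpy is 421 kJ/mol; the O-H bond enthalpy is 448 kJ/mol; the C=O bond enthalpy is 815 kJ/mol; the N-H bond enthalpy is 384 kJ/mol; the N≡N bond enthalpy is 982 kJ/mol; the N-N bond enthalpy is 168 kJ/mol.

Reaction A:
  Bonds broken (reactants):
    C-H: 4 × 421 = 1684
    O-H: 4 × 448 = 1792
    Σ(broken) = 3476 kJ
  Bonds formed (products):
    C=O: 2 × 815 = 1630
    H-H: 4 × 448 = 1792
    Σ(formed) = 3422 kJ
  ΔH_A = 3476 − 3422 = +54 kJ
Reaction B:
  Bonds broken (reactants):
    N-H: 4 × 384 = 1536
    N-N: 1 × 168 = 168
    O=O: 1 × 490 = 490
    Σ(broken) = 2194 kJ
  Bonds formed (products):
    N≡N: 1 × 982 = 982
    O-H: 4 × 448 = 1792
    Σ(formed) = 2774 kJ
  ΔH_B = 2194 − 2774 = −580 kJ
ΔH_A − ΔH_B = +634 kJ, so reaction B has the more negative ΔH; |ΔH_A − ΔH_B| = 634 kJ.

Reaction B, by 634 kJ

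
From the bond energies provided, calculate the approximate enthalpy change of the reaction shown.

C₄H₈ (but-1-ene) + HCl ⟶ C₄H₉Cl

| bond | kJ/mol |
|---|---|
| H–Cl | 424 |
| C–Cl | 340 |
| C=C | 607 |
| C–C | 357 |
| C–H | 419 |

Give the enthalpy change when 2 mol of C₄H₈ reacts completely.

ΔH = −170 kJ

Bonds broken (reactants):
  C–C: 2 × 357 = 714
  C–H: 8 × 419 = 3352
  C=C: 1 × 607 = 607
  H–Cl: 1 × 424 = 424
  Σ(broken) = 5097 kJ
Bonds formed (products):
  C–C: 3 × 357 = 1071
  C–Cl: 1 × 340 = 340
  C–H: 9 × 419 = 3771
  Σ(formed) = 5182 kJ
ΔH = Σ(broken) − Σ(formed) = 5097 − 5182 = −85 kJ
For 2× the reaction as written: 2 × (−85) = −170 kJ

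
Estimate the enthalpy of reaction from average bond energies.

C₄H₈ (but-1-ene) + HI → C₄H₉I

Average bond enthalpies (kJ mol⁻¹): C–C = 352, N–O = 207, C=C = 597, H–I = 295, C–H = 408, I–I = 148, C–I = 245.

ΔH ≈ −113 kJ

Bonds broken (reactants):
  C–C: 2 × 352 = 704
  C–H: 8 × 408 = 3264
  C=C: 1 × 597 = 597
  H–I: 1 × 295 = 295
  Σ(broken) = 4860 kJ
Bonds formed (products):
  C–C: 3 × 352 = 1056
  C–H: 9 × 408 = 3672
  C–I: 1 × 245 = 245
  Σ(formed) = 4973 kJ
ΔH = Σ(broken) − Σ(formed) = 4860 − 4973 = −113 kJ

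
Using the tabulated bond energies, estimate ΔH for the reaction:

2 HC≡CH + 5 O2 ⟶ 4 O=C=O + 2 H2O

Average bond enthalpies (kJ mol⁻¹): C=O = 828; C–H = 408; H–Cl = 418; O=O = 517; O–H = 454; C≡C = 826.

ΔH ≈ −2571 kJ

Bonds broken (reactants):
  C≡C: 2 × 826 = 1652
  C–H: 4 × 408 = 1632
  O=O: 5 × 517 = 2585
  Σ(broken) = 5869 kJ
Bonds formed (products):
  C=O: 8 × 828 = 6624
  O–H: 4 × 454 = 1816
  Σ(formed) = 8440 kJ
ΔH = Σ(broken) − Σ(formed) = 5869 − 8440 = −2571 kJ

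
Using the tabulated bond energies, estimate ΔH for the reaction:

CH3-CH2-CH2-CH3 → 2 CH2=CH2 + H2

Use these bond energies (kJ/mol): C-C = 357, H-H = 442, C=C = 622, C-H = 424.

ΔH ≈ +233 kJ

Bonds broken (reactants):
  C-C: 3 × 357 = 1071
  C-H: 10 × 424 = 4240
  Σ(broken) = 5311 kJ
Bonds formed (products):
  C-H: 8 × 424 = 3392
  C=C: 2 × 622 = 1244
  H-H: 1 × 442 = 442
  Σ(formed) = 5078 kJ
ΔH = Σ(broken) − Σ(formed) = 5311 − 5078 = +233 kJ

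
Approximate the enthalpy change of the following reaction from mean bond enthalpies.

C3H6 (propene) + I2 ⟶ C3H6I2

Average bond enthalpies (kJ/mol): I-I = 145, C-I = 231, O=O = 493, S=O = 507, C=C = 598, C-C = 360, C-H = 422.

ΔH ≈ −79 kJ

Bonds broken (reactants):
  C-C: 1 × 360 = 360
  C-H: 6 × 422 = 2532
  C=C: 1 × 598 = 598
  I-I: 1 × 145 = 145
  Σ(broken) = 3635 kJ
Bonds formed (products):
  C-C: 2 × 360 = 720
  C-H: 6 × 422 = 2532
  C-I: 2 × 231 = 462
  Σ(formed) = 3714 kJ
ΔH = Σ(broken) − Σ(formed) = 3635 − 3714 = −79 kJ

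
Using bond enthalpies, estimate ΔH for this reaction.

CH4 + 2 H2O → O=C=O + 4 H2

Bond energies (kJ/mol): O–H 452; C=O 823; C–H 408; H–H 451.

Bonds broken (reactants):
  C–H: 4 × 408 = 1632
  O–H: 4 × 452 = 1808
  Σ(broken) = 3440 kJ
Bonds formed (products):
  C=O: 2 × 823 = 1646
  H–H: 4 × 451 = 1804
  Σ(formed) = 3450 kJ
ΔH = Σ(broken) − Σ(formed) = 3440 − 3450 = −10 kJ

ΔH ≈ −10 kJ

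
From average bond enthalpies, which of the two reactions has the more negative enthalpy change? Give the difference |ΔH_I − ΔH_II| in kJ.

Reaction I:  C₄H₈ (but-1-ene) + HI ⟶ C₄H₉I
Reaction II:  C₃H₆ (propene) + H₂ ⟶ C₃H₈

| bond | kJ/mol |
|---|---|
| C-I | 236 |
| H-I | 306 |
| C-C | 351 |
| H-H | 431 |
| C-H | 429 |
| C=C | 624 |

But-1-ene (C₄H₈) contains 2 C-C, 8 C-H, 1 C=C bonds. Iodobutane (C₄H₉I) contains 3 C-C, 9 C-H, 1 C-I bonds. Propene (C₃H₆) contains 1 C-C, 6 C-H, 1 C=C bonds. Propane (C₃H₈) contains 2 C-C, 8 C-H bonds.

Reaction II, by 68 kJ

Reaction I:
  Bonds broken (reactants):
    C-C: 2 × 351 = 702
    C-H: 8 × 429 = 3432
    C=C: 1 × 624 = 624
    H-I: 1 × 306 = 306
    Σ(broken) = 5064 kJ
  Bonds formed (products):
    C-C: 3 × 351 = 1053
    C-H: 9 × 429 = 3861
    C-I: 1 × 236 = 236
    Σ(formed) = 5150 kJ
  ΔH_I = 5064 − 5150 = −86 kJ
Reaction II:
  Bonds broken (reactants):
    C-C: 1 × 351 = 351
    C-H: 6 × 429 = 2574
    C=C: 1 × 624 = 624
    H-H: 1 × 431 = 431
    Σ(broken) = 3980 kJ
  Bonds formed (products):
    C-C: 2 × 351 = 702
    C-H: 8 × 429 = 3432
    Σ(formed) = 4134 kJ
  ΔH_II = 3980 − 4134 = −154 kJ
ΔH_I − ΔH_II = +68 kJ, so reaction II has the more negative ΔH; |ΔH_I − ΔH_II| = 68 kJ.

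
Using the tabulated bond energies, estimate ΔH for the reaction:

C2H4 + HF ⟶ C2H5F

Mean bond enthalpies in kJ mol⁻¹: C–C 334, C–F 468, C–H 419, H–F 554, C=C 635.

ΔH ≈ −32 kJ

Bonds broken (reactants):
  C–H: 4 × 419 = 1676
  C=C: 1 × 635 = 635
  H–F: 1 × 554 = 554
  Σ(broken) = 2865 kJ
Bonds formed (products):
  C–C: 1 × 334 = 334
  C–F: 1 × 468 = 468
  C–H: 5 × 419 = 2095
  Σ(formed) = 2897 kJ
ΔH = Σ(broken) − Σ(formed) = 2865 − 2897 = −32 kJ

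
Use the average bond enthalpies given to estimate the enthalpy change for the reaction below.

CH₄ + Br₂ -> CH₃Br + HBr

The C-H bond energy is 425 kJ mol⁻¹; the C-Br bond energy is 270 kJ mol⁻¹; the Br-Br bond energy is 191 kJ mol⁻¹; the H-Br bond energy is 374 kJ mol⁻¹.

Bonds broken (reactants):
  Br-Br: 1 × 191 = 191
  C-H: 4 × 425 = 1700
  Σ(broken) = 1891 kJ
Bonds formed (products):
  C-Br: 1 × 270 = 270
  C-H: 3 × 425 = 1275
  H-Br: 1 × 374 = 374
  Σ(formed) = 1919 kJ
ΔH = Σ(broken) − Σ(formed) = 1891 − 1919 = −28 kJ

ΔH ≈ −28 kJ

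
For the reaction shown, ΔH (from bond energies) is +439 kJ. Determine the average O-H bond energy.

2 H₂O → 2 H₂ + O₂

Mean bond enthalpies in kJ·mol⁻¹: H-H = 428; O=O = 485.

D(O-H) ≈ 445 kJ/mol

Let D be the O-H bond energy.
Σ(broken) = 4×D = 4D
Σ(formed) = 2×428 + 1×485 = 1341
ΔH = Σ(broken) − Σ(formed) = (4D) − (1341) = −1341 + 4D
Setting this equal to +439 kJ gives 4D = 1780, so D = 445 kJ/mol.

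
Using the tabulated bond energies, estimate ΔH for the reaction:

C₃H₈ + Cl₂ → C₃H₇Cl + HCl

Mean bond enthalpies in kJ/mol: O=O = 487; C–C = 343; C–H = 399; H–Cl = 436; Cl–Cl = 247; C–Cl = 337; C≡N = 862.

ΔH ≈ −127 kJ

Bonds broken (reactants):
  C–C: 2 × 343 = 686
  C–H: 8 × 399 = 3192
  Cl–Cl: 1 × 247 = 247
  Σ(broken) = 4125 kJ
Bonds formed (products):
  C–C: 2 × 343 = 686
  C–Cl: 1 × 337 = 337
  C–H: 7 × 399 = 2793
  H–Cl: 1 × 436 = 436
  Σ(formed) = 4252 kJ
ΔH = Σ(broken) − Σ(formed) = 4125 − 4252 = −127 kJ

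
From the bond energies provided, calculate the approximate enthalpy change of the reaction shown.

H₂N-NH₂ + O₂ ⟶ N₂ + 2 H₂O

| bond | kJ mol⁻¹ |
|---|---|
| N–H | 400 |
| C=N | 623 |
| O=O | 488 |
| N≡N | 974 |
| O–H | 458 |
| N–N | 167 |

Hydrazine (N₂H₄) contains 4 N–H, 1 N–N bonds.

ΔH ≈ −551 kJ

Bonds broken (reactants):
  N–H: 4 × 400 = 1600
  N–N: 1 × 167 = 167
  O=O: 1 × 488 = 488
  Σ(broken) = 2255 kJ
Bonds formed (products):
  N≡N: 1 × 974 = 974
  O–H: 4 × 458 = 1832
  Σ(formed) = 2806 kJ
ΔH = Σ(broken) − Σ(formed) = 2255 − 2806 = −551 kJ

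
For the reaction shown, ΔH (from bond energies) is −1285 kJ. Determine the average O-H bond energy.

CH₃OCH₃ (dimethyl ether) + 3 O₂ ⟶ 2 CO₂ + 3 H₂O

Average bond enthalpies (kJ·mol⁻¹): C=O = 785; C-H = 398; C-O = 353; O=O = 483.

D(O-H) ≈ 448 kJ/mol

Let D be the O-H bond energy.
Σ(broken) = 6×398 + 2×353 + 3×483 = 4543
Σ(formed) = 4×785 + 6×D = 3140 + 6D
ΔH = Σ(broken) − Σ(formed) = (4543) − (3140 + 6D) = +1403 − 6D
Setting this equal to −1285 kJ gives 6D = 2688, so D = 448 kJ/mol.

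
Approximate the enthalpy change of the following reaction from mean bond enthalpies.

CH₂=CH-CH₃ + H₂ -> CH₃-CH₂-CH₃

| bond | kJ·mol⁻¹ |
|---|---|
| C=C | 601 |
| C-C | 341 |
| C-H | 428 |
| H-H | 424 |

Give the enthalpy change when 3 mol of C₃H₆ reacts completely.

ΔH = −516 kJ

Bonds broken (reactants):
  C-C: 1 × 341 = 341
  C-H: 6 × 428 = 2568
  C=C: 1 × 601 = 601
  H-H: 1 × 424 = 424
  Σ(broken) = 3934 kJ
Bonds formed (products):
  C-C: 2 × 341 = 682
  C-H: 8 × 428 = 3424
  Σ(formed) = 4106 kJ
ΔH = Σ(broken) − Σ(formed) = 3934 − 4106 = −172 kJ
For 3× the reaction as written: 3 × (−172) = −516 kJ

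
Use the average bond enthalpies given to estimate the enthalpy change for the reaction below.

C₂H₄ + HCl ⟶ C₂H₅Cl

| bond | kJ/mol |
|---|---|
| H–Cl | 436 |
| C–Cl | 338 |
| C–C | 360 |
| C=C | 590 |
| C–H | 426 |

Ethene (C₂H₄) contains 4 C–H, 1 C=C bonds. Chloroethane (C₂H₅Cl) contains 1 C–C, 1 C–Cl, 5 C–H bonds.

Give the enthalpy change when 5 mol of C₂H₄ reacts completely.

ΔH = −490 kJ

Bonds broken (reactants):
  C–H: 4 × 426 = 1704
  C=C: 1 × 590 = 590
  H–Cl: 1 × 436 = 436
  Σ(broken) = 2730 kJ
Bonds formed (products):
  C–C: 1 × 360 = 360
  C–Cl: 1 × 338 = 338
  C–H: 5 × 426 = 2130
  Σ(formed) = 2828 kJ
ΔH = Σ(broken) − Σ(formed) = 2730 − 2828 = −98 kJ
For 5× the reaction as written: 5 × (−98) = −490 kJ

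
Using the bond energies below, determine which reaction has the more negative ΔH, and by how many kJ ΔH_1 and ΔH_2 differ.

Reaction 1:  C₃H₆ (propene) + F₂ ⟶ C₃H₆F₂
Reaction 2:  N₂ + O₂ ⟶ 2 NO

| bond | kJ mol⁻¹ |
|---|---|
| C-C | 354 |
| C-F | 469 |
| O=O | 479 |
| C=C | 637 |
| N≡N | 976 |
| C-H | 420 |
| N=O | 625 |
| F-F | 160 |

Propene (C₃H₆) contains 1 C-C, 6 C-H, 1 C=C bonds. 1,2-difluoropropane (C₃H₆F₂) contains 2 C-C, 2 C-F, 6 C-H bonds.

Reaction 1, by 700 kJ

Reaction 1:
  Bonds broken (reactants):
    C-C: 1 × 354 = 354
    C-H: 6 × 420 = 2520
    C=C: 1 × 637 = 637
    F-F: 1 × 160 = 160
    Σ(broken) = 3671 kJ
  Bonds formed (products):
    C-C: 2 × 354 = 708
    C-F: 2 × 469 = 938
    C-H: 6 × 420 = 2520
    Σ(formed) = 4166 kJ
  ΔH_1 = 3671 − 4166 = −495 kJ
Reaction 2:
  Bonds broken (reactants):
    N≡N: 1 × 976 = 976
    O=O: 1 × 479 = 479
    Σ(broken) = 1455 kJ
  Bonds formed (products):
    N=O: 2 × 625 = 1250
    Σ(formed) = 1250 kJ
  ΔH_2 = 1455 − 1250 = +205 kJ
ΔH_1 − ΔH_2 = −700 kJ, so reaction 1 has the more negative ΔH; |ΔH_1 − ΔH_2| = 700 kJ.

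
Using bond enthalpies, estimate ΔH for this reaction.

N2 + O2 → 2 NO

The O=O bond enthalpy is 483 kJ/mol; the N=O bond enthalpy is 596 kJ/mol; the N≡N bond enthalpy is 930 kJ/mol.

ΔH ≈ +221 kJ

Bonds broken (reactants):
  N≡N: 1 × 930 = 930
  O=O: 1 × 483 = 483
  Σ(broken) = 1413 kJ
Bonds formed (products):
  N=O: 2 × 596 = 1192
  Σ(formed) = 1192 kJ
ΔH = Σ(broken) − Σ(formed) = 1413 − 1192 = +221 kJ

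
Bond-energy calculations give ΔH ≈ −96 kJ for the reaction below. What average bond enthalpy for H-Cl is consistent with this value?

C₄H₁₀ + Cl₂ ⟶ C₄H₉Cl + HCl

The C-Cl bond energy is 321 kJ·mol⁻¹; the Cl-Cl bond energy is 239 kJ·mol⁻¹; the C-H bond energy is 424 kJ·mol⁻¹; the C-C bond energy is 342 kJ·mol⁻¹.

Let D be the H-Cl bond energy.
Σ(broken) = 3×342 + 10×424 + 1×239 = 5505
Σ(formed) = 3×342 + 1×321 + 9×424 + 1×D = 5163 + D
ΔH = Σ(broken) − Σ(formed) = (5505) − (5163 + D) = +342 − D
Setting this equal to −96 kJ gives D = 438 kJ/mol.

D(H-Cl) ≈ 438 kJ/mol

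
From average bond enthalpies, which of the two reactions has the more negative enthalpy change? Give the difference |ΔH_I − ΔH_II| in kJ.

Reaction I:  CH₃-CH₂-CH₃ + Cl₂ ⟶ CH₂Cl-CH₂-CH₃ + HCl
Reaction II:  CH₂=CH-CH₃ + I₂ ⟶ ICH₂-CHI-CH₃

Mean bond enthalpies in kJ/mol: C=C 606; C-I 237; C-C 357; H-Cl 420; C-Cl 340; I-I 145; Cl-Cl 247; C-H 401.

Reaction I, by 32 kJ

Reaction I:
  Bonds broken (reactants):
    C-C: 2 × 357 = 714
    C-H: 8 × 401 = 3208
    Cl-Cl: 1 × 247 = 247
    Σ(broken) = 4169 kJ
  Bonds formed (products):
    C-C: 2 × 357 = 714
    C-Cl: 1 × 340 = 340
    C-H: 7 × 401 = 2807
    H-Cl: 1 × 420 = 420
    Σ(formed) = 4281 kJ
  ΔH_I = 4169 − 4281 = −112 kJ
Reaction II:
  Bonds broken (reactants):
    C-C: 1 × 357 = 357
    C-H: 6 × 401 = 2406
    C=C: 1 × 606 = 606
    I-I: 1 × 145 = 145
    Σ(broken) = 3514 kJ
  Bonds formed (products):
    C-C: 2 × 357 = 714
    C-H: 6 × 401 = 2406
    C-I: 2 × 237 = 474
    Σ(formed) = 3594 kJ
  ΔH_II = 3514 − 3594 = −80 kJ
ΔH_I − ΔH_II = −32 kJ, so reaction I has the more negative ΔH; |ΔH_I − ΔH_II| = 32 kJ.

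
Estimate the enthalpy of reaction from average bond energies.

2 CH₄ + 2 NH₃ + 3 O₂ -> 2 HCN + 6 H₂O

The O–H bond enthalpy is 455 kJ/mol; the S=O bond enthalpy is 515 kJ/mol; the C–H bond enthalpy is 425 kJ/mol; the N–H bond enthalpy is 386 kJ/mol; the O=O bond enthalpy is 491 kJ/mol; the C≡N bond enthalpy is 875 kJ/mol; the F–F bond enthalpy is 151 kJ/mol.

Bonds broken (reactants):
  C–H: 8 × 425 = 3400
  N–H: 6 × 386 = 2316
  O=O: 3 × 491 = 1473
  Σ(broken) = 7189 kJ
Bonds formed (products):
  C≡N: 2 × 875 = 1750
  C–H: 2 × 425 = 850
  O–H: 12 × 455 = 5460
  Σ(formed) = 8060 kJ
ΔH = Σ(broken) − Σ(formed) = 7189 − 8060 = −871 kJ

ΔH ≈ −871 kJ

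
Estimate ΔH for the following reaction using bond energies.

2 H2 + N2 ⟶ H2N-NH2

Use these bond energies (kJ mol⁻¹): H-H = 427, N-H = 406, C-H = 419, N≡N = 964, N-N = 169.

ΔH ≈ +25 kJ

Bonds broken (reactants):
  H-H: 2 × 427 = 854
  N≡N: 1 × 964 = 964
  Σ(broken) = 1818 kJ
Bonds formed (products):
  N-H: 4 × 406 = 1624
  N-N: 1 × 169 = 169
  Σ(formed) = 1793 kJ
ΔH = Σ(broken) − Σ(formed) = 1818 − 1793 = +25 kJ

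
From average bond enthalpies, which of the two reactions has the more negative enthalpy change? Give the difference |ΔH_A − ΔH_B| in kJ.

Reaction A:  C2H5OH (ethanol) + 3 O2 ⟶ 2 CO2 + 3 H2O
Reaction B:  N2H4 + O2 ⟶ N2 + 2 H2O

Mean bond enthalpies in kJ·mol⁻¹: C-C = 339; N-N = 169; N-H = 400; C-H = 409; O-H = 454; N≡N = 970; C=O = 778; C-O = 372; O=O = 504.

Reaction A, by 601 kJ

Reaction A:
  Bonds broken (reactants):
    C-C: 1 × 339 = 339
    C-H: 5 × 409 = 2045
    C-O: 1 × 372 = 372
    O-H: 1 × 454 = 454
    O=O: 3 × 504 = 1512
    Σ(broken) = 4722 kJ
  Bonds formed (products):
    C=O: 4 × 778 = 3112
    O-H: 6 × 454 = 2724
    Σ(formed) = 5836 kJ
  ΔH_A = 4722 − 5836 = −1114 kJ
Reaction B:
  Bonds broken (reactants):
    N-H: 4 × 400 = 1600
    N-N: 1 × 169 = 169
    O=O: 1 × 504 = 504
    Σ(broken) = 2273 kJ
  Bonds formed (products):
    N≡N: 1 × 970 = 970
    O-H: 4 × 454 = 1816
    Σ(formed) = 2786 kJ
  ΔH_B = 2273 − 2786 = −513 kJ
ΔH_A − ΔH_B = −601 kJ, so reaction A has the more negative ΔH; |ΔH_A − ΔH_B| = 601 kJ.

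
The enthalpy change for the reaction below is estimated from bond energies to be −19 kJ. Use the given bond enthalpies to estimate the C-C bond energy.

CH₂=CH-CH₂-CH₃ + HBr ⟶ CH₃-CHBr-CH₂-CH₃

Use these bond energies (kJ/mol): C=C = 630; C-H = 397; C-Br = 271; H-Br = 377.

D(C-C) ≈ 358 kJ/mol

Let D be the C-C bond energy.
Σ(broken) = 2×D + 8×397 + 1×630 + 1×377 = 4183 + 2D
Σ(formed) = 1×271 + 3×D + 9×397 = 3844 + 3D
ΔH = Σ(broken) − Σ(formed) = (4183 + 2D) − (3844 + 3D) = +339 − D
Setting this equal to −19 kJ gives D = 358 kJ/mol.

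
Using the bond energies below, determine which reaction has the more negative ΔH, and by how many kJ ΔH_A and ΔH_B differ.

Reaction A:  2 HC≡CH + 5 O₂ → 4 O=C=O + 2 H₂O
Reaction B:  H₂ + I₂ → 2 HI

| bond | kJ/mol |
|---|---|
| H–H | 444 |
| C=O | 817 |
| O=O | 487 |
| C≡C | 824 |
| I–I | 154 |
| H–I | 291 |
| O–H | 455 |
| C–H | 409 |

Reaction A:
  Bonds broken (reactants):
    C≡C: 2 × 824 = 1648
    C–H: 4 × 409 = 1636
    O=O: 5 × 487 = 2435
    Σ(broken) = 5719 kJ
  Bonds formed (products):
    C=O: 8 × 817 = 6536
    O–H: 4 × 455 = 1820
    Σ(formed) = 8356 kJ
  ΔH_A = 5719 − 8356 = −2637 kJ
Reaction B:
  Bonds broken (reactants):
    H–H: 1 × 444 = 444
    I–I: 1 × 154 = 154
    Σ(broken) = 598 kJ
  Bonds formed (products):
    H–I: 2 × 291 = 582
    Σ(formed) = 582 kJ
  ΔH_B = 598 − 582 = +16 kJ
ΔH_A − ΔH_B = −2653 kJ, so reaction A has the more negative ΔH; |ΔH_A − ΔH_B| = 2653 kJ.

Reaction A, by 2653 kJ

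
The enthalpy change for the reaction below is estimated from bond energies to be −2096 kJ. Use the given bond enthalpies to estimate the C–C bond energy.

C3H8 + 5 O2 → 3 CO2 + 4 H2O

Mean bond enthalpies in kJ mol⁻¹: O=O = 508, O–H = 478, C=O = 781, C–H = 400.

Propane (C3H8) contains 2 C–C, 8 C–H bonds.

Let D be the C–C bond energy.
Σ(broken) = 2×D + 8×400 + 5×508 = 5740 + 2D
Σ(formed) = 6×781 + 8×478 = 8510
ΔH = Σ(broken) − Σ(formed) = (5740 + 2D) − (8510) = −2770 + 2D
Setting this equal to −2096 kJ gives 2D = 674, so D = 337 kJ/mol.

D(C–C) ≈ 337 kJ/mol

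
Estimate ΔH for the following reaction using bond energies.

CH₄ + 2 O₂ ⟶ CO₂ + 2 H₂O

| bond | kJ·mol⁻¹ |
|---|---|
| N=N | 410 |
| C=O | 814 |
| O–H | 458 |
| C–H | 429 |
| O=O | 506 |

ΔH ≈ −732 kJ

Bonds broken (reactants):
  C–H: 4 × 429 = 1716
  O=O: 2 × 506 = 1012
  Σ(broken) = 2728 kJ
Bonds formed (products):
  C=O: 2 × 814 = 1628
  O–H: 4 × 458 = 1832
  Σ(formed) = 3460 kJ
ΔH = Σ(broken) − Σ(formed) = 2728 − 3460 = −732 kJ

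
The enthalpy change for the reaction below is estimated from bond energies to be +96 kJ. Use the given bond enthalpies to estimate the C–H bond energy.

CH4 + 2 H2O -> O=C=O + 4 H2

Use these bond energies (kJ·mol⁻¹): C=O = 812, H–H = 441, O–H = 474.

D(C–H) ≈ 397 kJ/mol

Let D be the C–H bond energy.
Σ(broken) = 4×D + 4×474 = 1896 + 4D
Σ(formed) = 2×812 + 4×441 = 3388
ΔH = Σ(broken) − Σ(formed) = (1896 + 4D) − (3388) = −1492 + 4D
Setting this equal to +96 kJ gives 4D = 1588, so D = 397 kJ/mol.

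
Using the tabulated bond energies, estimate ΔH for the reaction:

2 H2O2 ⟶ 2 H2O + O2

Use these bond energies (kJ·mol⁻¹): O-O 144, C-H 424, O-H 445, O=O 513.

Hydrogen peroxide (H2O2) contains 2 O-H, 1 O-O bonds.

ΔH ≈ −225 kJ

Bonds broken (reactants):
  O-H: 4 × 445 = 1780
  O-O: 2 × 144 = 288
  Σ(broken) = 2068 kJ
Bonds formed (products):
  O-H: 4 × 445 = 1780
  O=O: 1 × 513 = 513
  Σ(formed) = 2293 kJ
ΔH = Σ(broken) − Σ(formed) = 2068 − 2293 = −225 kJ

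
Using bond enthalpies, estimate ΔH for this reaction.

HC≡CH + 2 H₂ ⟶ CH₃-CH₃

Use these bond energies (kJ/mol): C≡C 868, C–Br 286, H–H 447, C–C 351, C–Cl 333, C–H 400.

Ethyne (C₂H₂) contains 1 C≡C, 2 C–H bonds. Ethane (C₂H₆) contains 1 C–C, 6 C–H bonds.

ΔH ≈ −189 kJ

Bonds broken (reactants):
  C≡C: 1 × 868 = 868
  C–H: 2 × 400 = 800
  H–H: 2 × 447 = 894
  Σ(broken) = 2562 kJ
Bonds formed (products):
  C–C: 1 × 351 = 351
  C–H: 6 × 400 = 2400
  Σ(formed) = 2751 kJ
ΔH = Σ(broken) − Σ(formed) = 2562 − 2751 = −189 kJ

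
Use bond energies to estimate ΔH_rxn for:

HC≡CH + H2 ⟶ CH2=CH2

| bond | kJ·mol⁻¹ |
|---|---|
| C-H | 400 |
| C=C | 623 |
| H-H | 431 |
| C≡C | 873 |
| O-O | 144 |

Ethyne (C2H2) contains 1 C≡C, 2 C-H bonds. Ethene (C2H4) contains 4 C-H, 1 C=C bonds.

ΔH ≈ −119 kJ

Bonds broken (reactants):
  C≡C: 1 × 873 = 873
  C-H: 2 × 400 = 800
  H-H: 1 × 431 = 431
  Σ(broken) = 2104 kJ
Bonds formed (products):
  C-H: 4 × 400 = 1600
  C=C: 1 × 623 = 623
  Σ(formed) = 2223 kJ
ΔH = Σ(broken) − Σ(formed) = 2104 − 2223 = −119 kJ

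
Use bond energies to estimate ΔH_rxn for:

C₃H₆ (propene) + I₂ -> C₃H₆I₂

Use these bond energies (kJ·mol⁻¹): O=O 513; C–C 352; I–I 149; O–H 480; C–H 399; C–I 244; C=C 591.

ΔH ≈ −100 kJ

Bonds broken (reactants):
  C–C: 1 × 352 = 352
  C–H: 6 × 399 = 2394
  C=C: 1 × 591 = 591
  I–I: 1 × 149 = 149
  Σ(broken) = 3486 kJ
Bonds formed (products):
  C–C: 2 × 352 = 704
  C–H: 6 × 399 = 2394
  C–I: 2 × 244 = 488
  Σ(formed) = 3586 kJ
ΔH = Σ(broken) − Σ(formed) = 3486 − 3586 = −100 kJ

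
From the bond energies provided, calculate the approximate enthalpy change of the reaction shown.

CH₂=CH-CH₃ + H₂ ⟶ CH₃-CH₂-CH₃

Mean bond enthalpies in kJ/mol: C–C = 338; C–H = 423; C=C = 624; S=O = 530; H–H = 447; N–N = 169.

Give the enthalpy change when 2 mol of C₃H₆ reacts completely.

ΔH = −226 kJ

Bonds broken (reactants):
  C–C: 1 × 338 = 338
  C–H: 6 × 423 = 2538
  C=C: 1 × 624 = 624
  H–H: 1 × 447 = 447
  Σ(broken) = 3947 kJ
Bonds formed (products):
  C–C: 2 × 338 = 676
  C–H: 8 × 423 = 3384
  Σ(formed) = 4060 kJ
ΔH = Σ(broken) − Σ(formed) = 3947 − 4060 = −113 kJ
For 2× the reaction as written: 2 × (−113) = −226 kJ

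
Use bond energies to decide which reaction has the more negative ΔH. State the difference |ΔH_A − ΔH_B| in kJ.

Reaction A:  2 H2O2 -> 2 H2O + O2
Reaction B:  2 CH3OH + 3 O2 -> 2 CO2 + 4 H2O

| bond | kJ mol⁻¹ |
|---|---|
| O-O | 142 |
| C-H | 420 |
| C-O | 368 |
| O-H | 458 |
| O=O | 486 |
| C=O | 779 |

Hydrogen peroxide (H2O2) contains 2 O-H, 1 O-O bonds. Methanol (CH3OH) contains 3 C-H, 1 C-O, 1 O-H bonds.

Reaction B, by 948 kJ

Reaction A:
  Bonds broken (reactants):
    O-H: 4 × 458 = 1832
    O-O: 2 × 142 = 284
    Σ(broken) = 2116 kJ
  Bonds formed (products):
    O-H: 4 × 458 = 1832
    O=O: 1 × 486 = 486
    Σ(formed) = 2318 kJ
  ΔH_A = 2116 − 2318 = −202 kJ
Reaction B:
  Bonds broken (reactants):
    C-H: 6 × 420 = 2520
    C-O: 2 × 368 = 736
    O-H: 2 × 458 = 916
    O=O: 3 × 486 = 1458
    Σ(broken) = 5630 kJ
  Bonds formed (products):
    C=O: 4 × 779 = 3116
    O-H: 8 × 458 = 3664
    Σ(formed) = 6780 kJ
  ΔH_B = 5630 − 6780 = −1150 kJ
ΔH_A − ΔH_B = +948 kJ, so reaction B has the more negative ΔH; |ΔH_A − ΔH_B| = 948 kJ.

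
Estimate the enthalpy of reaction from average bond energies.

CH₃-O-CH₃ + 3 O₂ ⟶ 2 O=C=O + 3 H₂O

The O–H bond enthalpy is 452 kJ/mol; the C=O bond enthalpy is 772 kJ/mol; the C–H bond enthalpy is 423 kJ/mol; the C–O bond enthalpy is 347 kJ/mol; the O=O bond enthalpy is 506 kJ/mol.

ΔH ≈ −1050 kJ

Bonds broken (reactants):
  C–H: 6 × 423 = 2538
  C–O: 2 × 347 = 694
  O=O: 3 × 506 = 1518
  Σ(broken) = 4750 kJ
Bonds formed (products):
  C=O: 4 × 772 = 3088
  O–H: 6 × 452 = 2712
  Σ(formed) = 5800 kJ
ΔH = Σ(broken) − Σ(formed) = 4750 − 5800 = −1050 kJ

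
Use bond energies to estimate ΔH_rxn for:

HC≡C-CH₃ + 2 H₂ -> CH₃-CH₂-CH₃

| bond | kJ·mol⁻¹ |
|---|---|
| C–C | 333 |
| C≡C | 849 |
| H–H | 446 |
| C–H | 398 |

ΔH ≈ −184 kJ

Bonds broken (reactants):
  C≡C: 1 × 849 = 849
  C–C: 1 × 333 = 333
  C–H: 4 × 398 = 1592
  H–H: 2 × 446 = 892
  Σ(broken) = 3666 kJ
Bonds formed (products):
  C–C: 2 × 333 = 666
  C–H: 8 × 398 = 3184
  Σ(formed) = 3850 kJ
ΔH = Σ(broken) − Σ(formed) = 3666 − 3850 = −184 kJ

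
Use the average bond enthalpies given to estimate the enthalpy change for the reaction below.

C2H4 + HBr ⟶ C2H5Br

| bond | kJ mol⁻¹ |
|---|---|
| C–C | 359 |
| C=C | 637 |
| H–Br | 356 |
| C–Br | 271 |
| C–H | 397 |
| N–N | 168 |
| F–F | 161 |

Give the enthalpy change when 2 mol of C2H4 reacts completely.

ΔH = −68 kJ

Bonds broken (reactants):
  C–H: 4 × 397 = 1588
  C=C: 1 × 637 = 637
  H–Br: 1 × 356 = 356
  Σ(broken) = 2581 kJ
Bonds formed (products):
  C–Br: 1 × 271 = 271
  C–C: 1 × 359 = 359
  C–H: 5 × 397 = 1985
  Σ(formed) = 2615 kJ
ΔH = Σ(broken) − Σ(formed) = 2581 − 2615 = −34 kJ
For 2× the reaction as written: 2 × (−34) = −68 kJ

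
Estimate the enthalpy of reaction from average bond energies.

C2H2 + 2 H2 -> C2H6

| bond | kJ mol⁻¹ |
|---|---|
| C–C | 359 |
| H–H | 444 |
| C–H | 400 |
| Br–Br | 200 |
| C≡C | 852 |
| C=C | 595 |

ΔH ≈ −219 kJ

Bonds broken (reactants):
  C≡C: 1 × 852 = 852
  C–H: 2 × 400 = 800
  H–H: 2 × 444 = 888
  Σ(broken) = 2540 kJ
Bonds formed (products):
  C–C: 1 × 359 = 359
  C–H: 6 × 400 = 2400
  Σ(formed) = 2759 kJ
ΔH = Σ(broken) − Σ(formed) = 2540 − 2759 = −219 kJ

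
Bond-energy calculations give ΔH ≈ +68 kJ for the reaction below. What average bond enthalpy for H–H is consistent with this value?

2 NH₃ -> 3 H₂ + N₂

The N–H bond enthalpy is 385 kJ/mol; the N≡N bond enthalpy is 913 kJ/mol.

Let D be the H–H bond energy.
Σ(broken) = 6×385 = 2310
Σ(formed) = 3×D + 1×913 = 913 + 3D
ΔH = Σ(broken) − Σ(formed) = (2310) − (913 + 3D) = +1397 − 3D
Setting this equal to +68 kJ gives 3D = 1329, so D = 443 kJ/mol.

D(H–H) ≈ 443 kJ/mol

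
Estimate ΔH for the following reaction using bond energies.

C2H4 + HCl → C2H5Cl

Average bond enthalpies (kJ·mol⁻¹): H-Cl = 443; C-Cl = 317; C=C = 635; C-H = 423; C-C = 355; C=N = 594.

ΔH ≈ −17 kJ

Bonds broken (reactants):
  C-H: 4 × 423 = 1692
  C=C: 1 × 635 = 635
  H-Cl: 1 × 443 = 443
  Σ(broken) = 2770 kJ
Bonds formed (products):
  C-C: 1 × 355 = 355
  C-Cl: 1 × 317 = 317
  C-H: 5 × 423 = 2115
  Σ(formed) = 2787 kJ
ΔH = Σ(broken) − Σ(formed) = 2770 − 2787 = −17 kJ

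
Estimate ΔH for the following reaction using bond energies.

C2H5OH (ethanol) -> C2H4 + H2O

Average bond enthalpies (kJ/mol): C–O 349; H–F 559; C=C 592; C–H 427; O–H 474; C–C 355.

Bonds broken (reactants):
  C–C: 1 × 355 = 355
  C–H: 5 × 427 = 2135
  C–O: 1 × 349 = 349
  O–H: 1 × 474 = 474
  Σ(broken) = 3313 kJ
Bonds formed (products):
  C–H: 4 × 427 = 1708
  C=C: 1 × 592 = 592
  O–H: 2 × 474 = 948
  Σ(formed) = 3248 kJ
ΔH = Σ(broken) − Σ(formed) = 3313 − 3248 = +65 kJ

ΔH ≈ +65 kJ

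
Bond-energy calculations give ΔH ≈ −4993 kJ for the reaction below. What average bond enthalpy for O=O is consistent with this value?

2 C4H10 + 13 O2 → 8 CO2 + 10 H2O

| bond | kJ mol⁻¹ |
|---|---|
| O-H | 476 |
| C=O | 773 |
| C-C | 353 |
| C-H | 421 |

Let D be the O=O bond energy.
Σ(broken) = 6×353 + 20×421 + 13×D = 10538 + 13D
Σ(formed) = 16×773 + 20×476 = 21888
ΔH = Σ(broken) − Σ(formed) = (10538 + 13D) − (21888) = −11350 + 13D
Setting this equal to −4993 kJ gives 13D = 6357, so D = 489 kJ/mol.

D(O=O) ≈ 489 kJ/mol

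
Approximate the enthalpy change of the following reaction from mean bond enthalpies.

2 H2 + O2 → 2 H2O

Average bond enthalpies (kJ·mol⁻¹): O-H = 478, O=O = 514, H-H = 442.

ΔH ≈ −514 kJ

Bonds broken (reactants):
  H-H: 2 × 442 = 884
  O=O: 1 × 514 = 514
  Σ(broken) = 1398 kJ
Bonds formed (products):
  O-H: 4 × 478 = 1912
  Σ(formed) = 1912 kJ
ΔH = Σ(broken) − Σ(formed) = 1398 − 1912 = −514 kJ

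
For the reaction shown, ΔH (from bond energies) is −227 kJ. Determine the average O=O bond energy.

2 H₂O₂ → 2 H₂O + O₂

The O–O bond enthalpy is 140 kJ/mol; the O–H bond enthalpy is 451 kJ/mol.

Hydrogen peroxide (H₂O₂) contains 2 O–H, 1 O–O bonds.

D(O=O) ≈ 507 kJ/mol

Let D be the O=O bond energy.
Σ(broken) = 4×451 + 2×140 = 2084
Σ(formed) = 4×451 + 1×D = 1804 + D
ΔH = Σ(broken) − Σ(formed) = (2084) − (1804 + D) = +280 − D
Setting this equal to −227 kJ gives D = 507 kJ/mol.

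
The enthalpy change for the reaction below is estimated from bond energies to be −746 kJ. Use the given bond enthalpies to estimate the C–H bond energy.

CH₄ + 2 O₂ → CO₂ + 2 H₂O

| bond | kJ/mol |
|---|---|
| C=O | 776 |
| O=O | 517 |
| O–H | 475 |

Let D be the C–H bond energy.
Σ(broken) = 4×D + 2×517 = 1034 + 4D
Σ(formed) = 2×776 + 4×475 = 3452
ΔH = Σ(broken) − Σ(formed) = (1034 + 4D) − (3452) = −2418 + 4D
Setting this equal to −746 kJ gives 4D = 1672, so D = 418 kJ/mol.

D(C–H) ≈ 418 kJ/mol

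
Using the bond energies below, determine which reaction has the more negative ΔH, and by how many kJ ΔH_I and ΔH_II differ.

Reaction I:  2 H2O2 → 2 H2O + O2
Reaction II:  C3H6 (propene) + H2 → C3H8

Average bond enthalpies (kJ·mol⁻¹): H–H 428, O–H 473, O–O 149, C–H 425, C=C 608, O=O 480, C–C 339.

Reaction I:
  Bonds broken (reactants):
    O–H: 4 × 473 = 1892
    O–O: 2 × 149 = 298
    Σ(broken) = 2190 kJ
  Bonds formed (products):
    O–H: 4 × 473 = 1892
    O=O: 1 × 480 = 480
    Σ(formed) = 2372 kJ
  ΔH_I = 2190 − 2372 = −182 kJ
Reaction II:
  Bonds broken (reactants):
    C–C: 1 × 339 = 339
    C–H: 6 × 425 = 2550
    C=C: 1 × 608 = 608
    H–H: 1 × 428 = 428
    Σ(broken) = 3925 kJ
  Bonds formed (products):
    C–C: 2 × 339 = 678
    C–H: 8 × 425 = 3400
    Σ(formed) = 4078 kJ
  ΔH_II = 3925 − 4078 = −153 kJ
ΔH_I − ΔH_II = −29 kJ, so reaction I has the more negative ΔH; |ΔH_I − ΔH_II| = 29 kJ.

Reaction I, by 29 kJ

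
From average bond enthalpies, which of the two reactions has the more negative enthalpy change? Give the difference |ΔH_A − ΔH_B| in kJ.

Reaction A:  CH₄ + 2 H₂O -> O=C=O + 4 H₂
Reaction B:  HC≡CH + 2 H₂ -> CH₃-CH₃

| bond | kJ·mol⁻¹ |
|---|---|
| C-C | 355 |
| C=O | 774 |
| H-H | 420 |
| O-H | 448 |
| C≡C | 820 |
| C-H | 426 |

Reaction A:
  Bonds broken (reactants):
    C-H: 4 × 426 = 1704
    O-H: 4 × 448 = 1792
    Σ(broken) = 3496 kJ
  Bonds formed (products):
    C=O: 2 × 774 = 1548
    H-H: 4 × 420 = 1680
    Σ(formed) = 3228 kJ
  ΔH_A = 3496 − 3228 = +268 kJ
Reaction B:
  Bonds broken (reactants):
    C≡C: 1 × 820 = 820
    C-H: 2 × 426 = 852
    H-H: 2 × 420 = 840
    Σ(broken) = 2512 kJ
  Bonds formed (products):
    C-C: 1 × 355 = 355
    C-H: 6 × 426 = 2556
    Σ(formed) = 2911 kJ
  ΔH_B = 2512 − 2911 = −399 kJ
ΔH_A − ΔH_B = +667 kJ, so reaction B has the more negative ΔH; |ΔH_A − ΔH_B| = 667 kJ.

Reaction B, by 667 kJ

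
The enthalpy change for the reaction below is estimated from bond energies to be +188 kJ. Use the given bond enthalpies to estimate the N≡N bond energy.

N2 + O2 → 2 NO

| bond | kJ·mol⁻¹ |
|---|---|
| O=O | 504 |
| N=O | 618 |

Let D be the N≡N bond energy.
Σ(broken) = 1×D + 1×504 = 504 + D
Σ(formed) = 2×618 = 1236
ΔH = Σ(broken) − Σ(formed) = (504 + D) − (1236) = −732 + D
Setting this equal to +188 kJ gives D = 920 kJ/mol.

D(N≡N) ≈ 920 kJ/mol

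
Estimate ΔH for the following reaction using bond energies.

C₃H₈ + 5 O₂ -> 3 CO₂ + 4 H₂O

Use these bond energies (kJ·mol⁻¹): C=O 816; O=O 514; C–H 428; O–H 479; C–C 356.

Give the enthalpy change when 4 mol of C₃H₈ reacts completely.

Bonds broken (reactants):
  C–C: 2 × 356 = 712
  C–H: 8 × 428 = 3424
  O=O: 5 × 514 = 2570
  Σ(broken) = 6706 kJ
Bonds formed (products):
  C=O: 6 × 816 = 4896
  O–H: 8 × 479 = 3832
  Σ(formed) = 8728 kJ
ΔH = Σ(broken) − Σ(formed) = 6706 − 8728 = −2022 kJ
For 4× the reaction as written: 4 × (−2022) = −8088 kJ

ΔH = −8088 kJ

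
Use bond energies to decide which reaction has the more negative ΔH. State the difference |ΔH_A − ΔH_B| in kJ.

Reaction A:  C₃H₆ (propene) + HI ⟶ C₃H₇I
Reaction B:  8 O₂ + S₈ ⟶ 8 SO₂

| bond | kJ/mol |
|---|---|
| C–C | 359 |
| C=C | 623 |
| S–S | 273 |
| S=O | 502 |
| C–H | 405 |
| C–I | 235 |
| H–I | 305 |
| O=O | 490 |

Reaction B, by 1857 kJ

Reaction A:
  Bonds broken (reactants):
    C–C: 1 × 359 = 359
    C–H: 6 × 405 = 2430
    C=C: 1 × 623 = 623
    H–I: 1 × 305 = 305
    Σ(broken) = 3717 kJ
  Bonds formed (products):
    C–C: 2 × 359 = 718
    C–H: 7 × 405 = 2835
    C–I: 1 × 235 = 235
    Σ(formed) = 3788 kJ
  ΔH_A = 3717 − 3788 = −71 kJ
Reaction B:
  Bonds broken (reactants):
    O=O: 8 × 490 = 3920
    S–S: 8 × 273 = 2184
    Σ(broken) = 6104 kJ
  Bonds formed (products):
    S=O: 16 × 502 = 8032
    Σ(formed) = 8032 kJ
  ΔH_B = 6104 − 8032 = −1928 kJ
ΔH_A − ΔH_B = +1857 kJ, so reaction B has the more negative ΔH; |ΔH_A − ΔH_B| = 1857 kJ.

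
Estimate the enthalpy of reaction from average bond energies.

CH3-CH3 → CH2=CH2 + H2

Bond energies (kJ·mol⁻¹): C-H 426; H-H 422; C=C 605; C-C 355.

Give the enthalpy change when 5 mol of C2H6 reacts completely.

ΔH = +900 kJ

Bonds broken (reactants):
  C-C: 1 × 355 = 355
  C-H: 6 × 426 = 2556
  Σ(broken) = 2911 kJ
Bonds formed (products):
  C-H: 4 × 426 = 1704
  C=C: 1 × 605 = 605
  H-H: 1 × 422 = 422
  Σ(formed) = 2731 kJ
ΔH = Σ(broken) − Σ(formed) = 2911 − 2731 = +180 kJ
For 5× the reaction as written: 5 × (+180) = +900 kJ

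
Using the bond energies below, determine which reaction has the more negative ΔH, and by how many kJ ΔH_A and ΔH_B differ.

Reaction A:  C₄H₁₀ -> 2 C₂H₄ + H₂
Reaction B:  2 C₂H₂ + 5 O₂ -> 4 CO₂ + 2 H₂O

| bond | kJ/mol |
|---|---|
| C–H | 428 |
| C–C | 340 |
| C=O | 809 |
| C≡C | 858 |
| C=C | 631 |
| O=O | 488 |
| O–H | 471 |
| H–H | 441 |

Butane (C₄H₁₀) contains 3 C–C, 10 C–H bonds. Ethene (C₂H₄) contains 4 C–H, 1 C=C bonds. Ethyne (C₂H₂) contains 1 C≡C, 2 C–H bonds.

Reaction B, by 2661 kJ

Reaction A:
  Bonds broken (reactants):
    C–C: 3 × 340 = 1020
    C–H: 10 × 428 = 4280
    Σ(broken) = 5300 kJ
  Bonds formed (products):
    C–H: 8 × 428 = 3424
    C=C: 2 × 631 = 1262
    H–H: 1 × 441 = 441
    Σ(formed) = 5127 kJ
  ΔH_A = 5300 − 5127 = +173 kJ
Reaction B:
  Bonds broken (reactants):
    C≡C: 2 × 858 = 1716
    C–H: 4 × 428 = 1712
    O=O: 5 × 488 = 2440
    Σ(broken) = 5868 kJ
  Bonds formed (products):
    C=O: 8 × 809 = 6472
    O–H: 4 × 471 = 1884
    Σ(formed) = 8356 kJ
  ΔH_B = 5868 − 8356 = −2488 kJ
ΔH_A − ΔH_B = +2661 kJ, so reaction B has the more negative ΔH; |ΔH_A − ΔH_B| = 2661 kJ.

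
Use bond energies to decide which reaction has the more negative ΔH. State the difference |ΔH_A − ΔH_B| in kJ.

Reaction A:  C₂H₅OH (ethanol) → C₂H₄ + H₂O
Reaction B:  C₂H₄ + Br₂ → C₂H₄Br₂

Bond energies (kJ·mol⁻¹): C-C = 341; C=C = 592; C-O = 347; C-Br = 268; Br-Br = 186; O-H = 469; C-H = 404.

Reaction A:
  Bonds broken (reactants):
    C-C: 1 × 341 = 341
    C-H: 5 × 404 = 2020
    C-O: 1 × 347 = 347
    O-H: 1 × 469 = 469
    Σ(broken) = 3177 kJ
  Bonds formed (products):
    C-H: 4 × 404 = 1616
    C=C: 1 × 592 = 592
    O-H: 2 × 469 = 938
    Σ(formed) = 3146 kJ
  ΔH_A = 3177 − 3146 = +31 kJ
Reaction B:
  Bonds broken (reactants):
    Br-Br: 1 × 186 = 186
    C-H: 4 × 404 = 1616
    C=C: 1 × 592 = 592
    Σ(broken) = 2394 kJ
  Bonds formed (products):
    C-Br: 2 × 268 = 536
    C-C: 1 × 341 = 341
    C-H: 4 × 404 = 1616
    Σ(formed) = 2493 kJ
  ΔH_B = 2394 − 2493 = −99 kJ
ΔH_A − ΔH_B = +130 kJ, so reaction B has the more negative ΔH; |ΔH_A − ΔH_B| = 130 kJ.

Reaction B, by 130 kJ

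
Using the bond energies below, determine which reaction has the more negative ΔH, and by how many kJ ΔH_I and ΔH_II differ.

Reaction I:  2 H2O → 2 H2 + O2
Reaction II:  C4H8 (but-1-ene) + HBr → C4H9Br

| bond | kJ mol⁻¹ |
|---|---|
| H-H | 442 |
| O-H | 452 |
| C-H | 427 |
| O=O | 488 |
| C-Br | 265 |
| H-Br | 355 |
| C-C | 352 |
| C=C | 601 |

Reaction II, by 524 kJ

Reaction I:
  Bonds broken (reactants):
    O-H: 4 × 452 = 1808
    Σ(broken) = 1808 kJ
  Bonds formed (products):
    H-H: 2 × 442 = 884
    O=O: 1 × 488 = 488
    Σ(formed) = 1372 kJ
  ΔH_I = 1808 − 1372 = +436 kJ
Reaction II:
  Bonds broken (reactants):
    C-C: 2 × 352 = 704
    C-H: 8 × 427 = 3416
    C=C: 1 × 601 = 601
    H-Br: 1 × 355 = 355
    Σ(broken) = 5076 kJ
  Bonds formed (products):
    C-Br: 1 × 265 = 265
    C-C: 3 × 352 = 1056
    C-H: 9 × 427 = 3843
    Σ(formed) = 5164 kJ
  ΔH_II = 5076 − 5164 = −88 kJ
ΔH_I − ΔH_II = +524 kJ, so reaction II has the more negative ΔH; |ΔH_I − ΔH_II| = 524 kJ.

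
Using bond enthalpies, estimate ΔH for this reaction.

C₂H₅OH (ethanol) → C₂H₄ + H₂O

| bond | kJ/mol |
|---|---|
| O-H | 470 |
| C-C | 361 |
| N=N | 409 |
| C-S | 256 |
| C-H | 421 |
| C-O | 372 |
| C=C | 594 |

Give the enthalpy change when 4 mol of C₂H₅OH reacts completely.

ΔH = +360 kJ

Bonds broken (reactants):
  C-C: 1 × 361 = 361
  C-H: 5 × 421 = 2105
  C-O: 1 × 372 = 372
  O-H: 1 × 470 = 470
  Σ(broken) = 3308 kJ
Bonds formed (products):
  C-H: 4 × 421 = 1684
  C=C: 1 × 594 = 594
  O-H: 2 × 470 = 940
  Σ(formed) = 3218 kJ
ΔH = Σ(broken) − Σ(formed) = 3308 − 3218 = +90 kJ
For 4× the reaction as written: 4 × (+90) = +360 kJ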